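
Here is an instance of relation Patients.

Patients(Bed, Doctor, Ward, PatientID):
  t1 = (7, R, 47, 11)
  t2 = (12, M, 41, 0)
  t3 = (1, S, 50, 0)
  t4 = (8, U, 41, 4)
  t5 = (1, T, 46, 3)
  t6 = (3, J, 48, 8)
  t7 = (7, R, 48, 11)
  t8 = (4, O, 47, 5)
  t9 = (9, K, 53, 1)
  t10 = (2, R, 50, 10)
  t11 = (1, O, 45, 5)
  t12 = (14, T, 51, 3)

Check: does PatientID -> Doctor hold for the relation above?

No

PatientID=11: rows 1, 7 → Doctor = R, R ✓
PatientID=0: rows 2, 3 → Doctor takes values {M, S} — violation
PatientID=4: row 4 → Doctor = U ✓
PatientID=3: rows 5, 12 → Doctor = T, T ✓
PatientID=8: row 6 → Doctor = J ✓
PatientID=5: rows 8, 11 → Doctor = O, O ✓
PatientID=1: row 9 → Doctor = K ✓
PatientID=10: row 10 → Doctor = R ✓
Two rows agree on PatientID but differ on Doctor, so PatientID -> Doctor does not hold.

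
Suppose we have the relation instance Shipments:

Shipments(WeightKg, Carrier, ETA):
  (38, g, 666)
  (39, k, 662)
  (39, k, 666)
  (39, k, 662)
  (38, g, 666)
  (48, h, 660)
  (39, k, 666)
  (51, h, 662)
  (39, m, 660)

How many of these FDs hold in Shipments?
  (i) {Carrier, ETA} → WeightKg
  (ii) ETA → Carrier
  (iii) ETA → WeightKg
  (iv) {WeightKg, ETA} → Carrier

2

(i) {Carrier, ETA} → WeightKg: every LHS value maps to a single RHS value — holds.
(ii) ETA → Carrier: ETA=666: 4 rows → Carrier takes values {g, k} — violation; ETA=662: 3 rows → Carrier takes values {k, h} — violation; ETA=660: 2 rows → Carrier takes values {h, m} — violation — fails.
(iii) ETA → WeightKg: ETA=666: 4 rows → WeightKg takes values {38, 39} — violation; ETA=662: 3 rows → WeightKg takes values {39, 51} — violation; ETA=660: 2 rows → WeightKg takes values {48, 39} — violation — fails.
(iv) {WeightKg, ETA} → Carrier: every LHS value maps to a single RHS value — holds.
2 of the 4 dependencies hold.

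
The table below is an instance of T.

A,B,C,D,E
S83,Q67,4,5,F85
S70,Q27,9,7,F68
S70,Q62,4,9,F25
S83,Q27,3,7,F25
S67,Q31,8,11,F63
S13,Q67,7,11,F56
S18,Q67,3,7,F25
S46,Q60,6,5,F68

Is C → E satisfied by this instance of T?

No

C=4: 2 rows → E takes values {F85, F25} — violation
C=9: 1 row → E = F68 ✓
C=3: 2 rows → E = F25, F25 ✓
C=8: 1 row → E = F63 ✓
C=7: 1 row → E = F56 ✓
C=6: 1 row → E = F68 ✓
Two rows agree on C but differ on E, so C → E does not hold.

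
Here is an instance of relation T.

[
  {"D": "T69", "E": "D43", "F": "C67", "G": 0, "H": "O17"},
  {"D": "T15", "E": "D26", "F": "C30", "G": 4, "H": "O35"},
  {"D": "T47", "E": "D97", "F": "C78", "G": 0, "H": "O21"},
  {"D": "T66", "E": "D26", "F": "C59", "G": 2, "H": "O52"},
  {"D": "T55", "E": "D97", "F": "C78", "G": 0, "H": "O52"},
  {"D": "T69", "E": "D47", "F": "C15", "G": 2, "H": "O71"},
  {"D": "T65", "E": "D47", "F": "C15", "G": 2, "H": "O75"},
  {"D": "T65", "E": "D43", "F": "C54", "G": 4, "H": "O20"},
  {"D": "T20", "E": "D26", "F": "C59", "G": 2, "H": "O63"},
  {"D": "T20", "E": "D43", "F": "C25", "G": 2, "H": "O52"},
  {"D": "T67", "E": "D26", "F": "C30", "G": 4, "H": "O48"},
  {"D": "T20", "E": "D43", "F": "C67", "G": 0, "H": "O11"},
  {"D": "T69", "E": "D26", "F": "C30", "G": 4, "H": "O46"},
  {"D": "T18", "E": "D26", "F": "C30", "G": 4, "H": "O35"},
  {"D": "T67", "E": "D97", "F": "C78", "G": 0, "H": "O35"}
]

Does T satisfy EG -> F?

Yes

(E=D43, G=0): 2 rows → F = C67, C67 ✓
(E=D26, G=4): 4 rows → F = C30, C30, C30, C30 ✓
(E=D97, G=0): 3 rows → F = C78, C78, C78 ✓
(E=D26, G=2): 2 rows → F = C59, C59 ✓
(E=D47, G=2): 2 rows → F = C15, C15 ✓
(E=D43, G=4): 1 row → F = C54 ✓
(E=D43, G=2): 1 row → F = C25 ✓
Every EG value is associated with a single F value, so EG -> F holds.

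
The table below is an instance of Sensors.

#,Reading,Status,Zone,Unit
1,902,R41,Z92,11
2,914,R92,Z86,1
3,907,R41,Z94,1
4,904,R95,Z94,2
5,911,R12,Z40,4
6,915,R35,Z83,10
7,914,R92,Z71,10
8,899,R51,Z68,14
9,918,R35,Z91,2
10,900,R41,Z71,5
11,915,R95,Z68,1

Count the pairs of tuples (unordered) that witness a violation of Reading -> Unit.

Reading=914: violating pairs (2,7) — 1 pair.
Reading=915: violating pairs (6,11) — 1 pair.

2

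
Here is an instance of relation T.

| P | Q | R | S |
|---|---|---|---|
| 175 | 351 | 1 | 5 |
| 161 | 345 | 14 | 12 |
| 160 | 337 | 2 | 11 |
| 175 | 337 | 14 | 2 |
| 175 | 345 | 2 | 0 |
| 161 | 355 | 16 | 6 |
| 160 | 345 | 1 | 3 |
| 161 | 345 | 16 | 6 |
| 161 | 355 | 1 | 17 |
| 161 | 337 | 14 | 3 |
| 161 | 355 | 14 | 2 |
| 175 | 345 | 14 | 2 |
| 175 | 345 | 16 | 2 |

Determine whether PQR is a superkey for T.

All 13 rows have distinct PQR values, so PQR → (all attributes) holds and PQR is a superkey.

Yes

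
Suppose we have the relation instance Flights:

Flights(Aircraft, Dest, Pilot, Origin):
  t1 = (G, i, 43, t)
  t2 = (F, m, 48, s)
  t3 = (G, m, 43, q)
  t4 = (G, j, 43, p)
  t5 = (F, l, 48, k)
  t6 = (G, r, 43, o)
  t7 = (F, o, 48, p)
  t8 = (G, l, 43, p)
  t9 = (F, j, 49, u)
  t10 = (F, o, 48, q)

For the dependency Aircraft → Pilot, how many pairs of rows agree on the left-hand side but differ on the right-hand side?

Aircraft=G: all 5 rows agree on Pilot — 0 pairs.
Aircraft=F: violating pairs (2,9), (5,9), (7,9), (9,10) — 4 pairs.

4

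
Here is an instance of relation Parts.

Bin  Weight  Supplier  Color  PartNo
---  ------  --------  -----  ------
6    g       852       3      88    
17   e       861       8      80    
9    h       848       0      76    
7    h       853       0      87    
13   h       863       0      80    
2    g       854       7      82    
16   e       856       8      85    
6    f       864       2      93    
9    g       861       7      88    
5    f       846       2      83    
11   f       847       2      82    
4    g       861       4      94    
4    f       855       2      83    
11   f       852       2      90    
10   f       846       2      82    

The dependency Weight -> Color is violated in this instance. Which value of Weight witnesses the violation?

g

Weight=g: 4 rows → Color takes values {3, 7, 4} — violation
Weight=e: 2 rows → Color = 8, 8 ✓
Weight=h: 3 rows → Color = 0, 0, 0 ✓
Weight=f: 6 rows → Color = 2, 2, 2, 2, 2, 2 ✓
The only Weight value with inconsistent Color is Weight=g.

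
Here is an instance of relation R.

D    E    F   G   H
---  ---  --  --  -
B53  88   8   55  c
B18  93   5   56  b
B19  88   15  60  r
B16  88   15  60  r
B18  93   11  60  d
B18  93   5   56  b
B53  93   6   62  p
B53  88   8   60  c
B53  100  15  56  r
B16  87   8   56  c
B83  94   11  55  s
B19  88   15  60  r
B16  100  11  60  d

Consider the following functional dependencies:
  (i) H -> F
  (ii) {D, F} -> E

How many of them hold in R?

(i) H -> F: every LHS value maps to a single RHS value — holds.
(ii) {D, F} -> E: every LHS value maps to a single RHS value — holds.
2 of the 2 dependencies hold.

2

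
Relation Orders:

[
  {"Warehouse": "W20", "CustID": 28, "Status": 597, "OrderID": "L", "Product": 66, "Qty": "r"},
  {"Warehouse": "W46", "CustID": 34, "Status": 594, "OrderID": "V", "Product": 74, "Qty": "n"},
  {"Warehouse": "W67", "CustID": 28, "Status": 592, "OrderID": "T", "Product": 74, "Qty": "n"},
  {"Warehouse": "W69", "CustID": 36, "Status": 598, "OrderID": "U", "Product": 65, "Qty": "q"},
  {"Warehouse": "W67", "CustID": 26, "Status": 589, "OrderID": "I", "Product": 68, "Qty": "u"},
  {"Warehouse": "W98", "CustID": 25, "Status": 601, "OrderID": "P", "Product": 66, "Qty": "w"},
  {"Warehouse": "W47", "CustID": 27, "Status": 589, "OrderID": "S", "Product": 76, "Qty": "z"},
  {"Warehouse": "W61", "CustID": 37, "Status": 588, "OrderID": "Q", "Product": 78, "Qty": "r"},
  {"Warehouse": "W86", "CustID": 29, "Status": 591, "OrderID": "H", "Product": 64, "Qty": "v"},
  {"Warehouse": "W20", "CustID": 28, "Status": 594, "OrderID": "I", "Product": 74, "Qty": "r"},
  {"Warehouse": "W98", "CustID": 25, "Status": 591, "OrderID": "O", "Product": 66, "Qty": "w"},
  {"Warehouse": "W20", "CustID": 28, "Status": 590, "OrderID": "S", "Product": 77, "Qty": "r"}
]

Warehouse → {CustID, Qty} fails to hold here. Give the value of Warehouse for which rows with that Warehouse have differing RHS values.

Warehouse=W20: 3 rows → {CustID,Qty} = (28, r), (28, r), (28, r) ✓
Warehouse=W46: 1 row → {CustID,Qty} = (34, n) ✓
Warehouse=W67: 2 rows → {CustID,Qty} takes values {(28, n), (26, u)} — violation
Warehouse=W69: 1 row → {CustID,Qty} = (36, q) ✓
Warehouse=W98: 2 rows → {CustID,Qty} = (25, w), (25, w) ✓
Warehouse=W47: 1 row → {CustID,Qty} = (27, z) ✓
Warehouse=W61: 1 row → {CustID,Qty} = (37, r) ✓
Warehouse=W86: 1 row → {CustID,Qty} = (29, v) ✓
The only Warehouse value with inconsistent RHS is Warehouse=W67.

W67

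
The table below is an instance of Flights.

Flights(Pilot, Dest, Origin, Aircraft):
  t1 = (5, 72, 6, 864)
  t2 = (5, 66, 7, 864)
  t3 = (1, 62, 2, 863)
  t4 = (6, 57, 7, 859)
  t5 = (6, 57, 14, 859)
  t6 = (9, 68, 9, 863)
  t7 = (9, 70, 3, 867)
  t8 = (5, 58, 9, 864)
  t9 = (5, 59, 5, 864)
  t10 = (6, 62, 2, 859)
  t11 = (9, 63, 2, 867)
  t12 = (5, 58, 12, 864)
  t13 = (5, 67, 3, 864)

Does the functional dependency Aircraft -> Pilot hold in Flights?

No

Aircraft=864: rows 1, 2, 8, 9, 12, 13 → Pilot = 5, 5, 5, 5, 5, 5 ✓
Aircraft=863: rows 3, 6 → Pilot takes values {1, 9} — violation
Aircraft=859: rows 4, 5, 10 → Pilot = 6, 6, 6 ✓
Aircraft=867: rows 7, 11 → Pilot = 9, 9 ✓
Two rows agree on Aircraft but differ on Pilot, so Aircraft -> Pilot does not hold.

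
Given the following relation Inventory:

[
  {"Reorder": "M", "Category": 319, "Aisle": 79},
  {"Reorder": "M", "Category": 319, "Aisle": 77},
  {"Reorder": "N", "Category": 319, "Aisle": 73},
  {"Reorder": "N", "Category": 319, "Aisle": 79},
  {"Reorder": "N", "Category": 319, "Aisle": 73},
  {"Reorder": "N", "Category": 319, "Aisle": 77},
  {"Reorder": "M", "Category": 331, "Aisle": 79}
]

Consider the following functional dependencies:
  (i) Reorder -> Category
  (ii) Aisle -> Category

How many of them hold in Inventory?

(i) Reorder -> Category: Reorder=M: 3 rows → Category takes values {319, 331} — violation — fails.
(ii) Aisle -> Category: Aisle=79: 3 rows → Category takes values {319, 331} — violation — fails.
None of the 2 dependencies hold.

0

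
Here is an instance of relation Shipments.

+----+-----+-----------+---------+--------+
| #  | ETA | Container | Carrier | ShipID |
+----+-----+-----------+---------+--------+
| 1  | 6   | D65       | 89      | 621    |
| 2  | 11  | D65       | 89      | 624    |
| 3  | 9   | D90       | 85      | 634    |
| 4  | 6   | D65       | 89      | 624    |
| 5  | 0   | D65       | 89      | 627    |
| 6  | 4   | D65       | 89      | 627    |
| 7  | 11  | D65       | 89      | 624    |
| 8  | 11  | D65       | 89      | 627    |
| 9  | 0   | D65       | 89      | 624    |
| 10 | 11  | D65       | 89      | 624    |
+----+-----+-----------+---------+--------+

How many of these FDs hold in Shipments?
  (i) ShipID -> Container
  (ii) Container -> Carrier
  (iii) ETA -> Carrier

(i) ShipID -> Container: every LHS value maps to a single RHS value — holds.
(ii) Container -> Carrier: every LHS value maps to a single RHS value — holds.
(iii) ETA -> Carrier: every LHS value maps to a single RHS value — holds.
3 of the 3 dependencies hold.

3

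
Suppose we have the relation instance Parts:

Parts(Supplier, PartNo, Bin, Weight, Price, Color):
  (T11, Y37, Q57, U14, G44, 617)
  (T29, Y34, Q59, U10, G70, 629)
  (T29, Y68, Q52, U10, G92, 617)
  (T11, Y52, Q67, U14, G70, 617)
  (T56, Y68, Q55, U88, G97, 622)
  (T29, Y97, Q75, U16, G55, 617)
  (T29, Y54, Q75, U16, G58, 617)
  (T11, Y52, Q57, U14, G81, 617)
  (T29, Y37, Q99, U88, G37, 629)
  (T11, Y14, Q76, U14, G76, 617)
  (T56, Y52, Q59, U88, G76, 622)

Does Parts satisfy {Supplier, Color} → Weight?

No

(Supplier=T11, Color=617): 4 rows → Weight = U14, U14, U14, U14 ✓
(Supplier=T29, Color=629): 2 rows → Weight takes values {U10, U88} — violation
(Supplier=T29, Color=617): 3 rows → Weight takes values {U10, U16} — violation
(Supplier=T56, Color=622): 2 rows → Weight = U88, U88 ✓
Two rows agree on {Supplier, Color} but differ on Weight, so {Supplier, Color} → Weight does not hold.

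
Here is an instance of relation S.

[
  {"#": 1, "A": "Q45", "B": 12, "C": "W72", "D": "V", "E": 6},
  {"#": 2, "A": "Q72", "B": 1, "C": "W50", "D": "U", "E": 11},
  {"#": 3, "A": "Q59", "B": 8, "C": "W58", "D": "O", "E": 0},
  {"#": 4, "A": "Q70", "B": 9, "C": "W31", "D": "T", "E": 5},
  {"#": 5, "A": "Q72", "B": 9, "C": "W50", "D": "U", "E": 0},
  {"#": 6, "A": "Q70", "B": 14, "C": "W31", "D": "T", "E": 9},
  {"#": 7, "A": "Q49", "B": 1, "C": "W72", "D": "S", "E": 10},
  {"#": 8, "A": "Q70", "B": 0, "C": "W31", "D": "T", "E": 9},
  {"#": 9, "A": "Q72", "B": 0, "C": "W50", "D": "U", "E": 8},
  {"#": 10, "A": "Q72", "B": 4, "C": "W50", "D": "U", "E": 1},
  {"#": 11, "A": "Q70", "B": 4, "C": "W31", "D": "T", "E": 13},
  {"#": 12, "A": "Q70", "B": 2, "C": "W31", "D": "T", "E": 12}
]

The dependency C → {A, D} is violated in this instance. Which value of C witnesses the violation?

C=W72: rows 1, 7 → {A,D} takes values {(Q45, V), (Q49, S)} — violation
C=W50: rows 2, 5, 9, 10 → {A,D} = (Q72, U), (Q72, U), (Q72, U), (Q72, U) ✓
C=W58: row 3 → {A,D} = (Q59, O) ✓
C=W31: rows 4, 6, 8, 11, 12 → {A,D} = (Q70, T), (Q70, T), (Q70, T), (Q70, T), (Q70, T) ✓
The only C value with inconsistent RHS is C=W72.

W72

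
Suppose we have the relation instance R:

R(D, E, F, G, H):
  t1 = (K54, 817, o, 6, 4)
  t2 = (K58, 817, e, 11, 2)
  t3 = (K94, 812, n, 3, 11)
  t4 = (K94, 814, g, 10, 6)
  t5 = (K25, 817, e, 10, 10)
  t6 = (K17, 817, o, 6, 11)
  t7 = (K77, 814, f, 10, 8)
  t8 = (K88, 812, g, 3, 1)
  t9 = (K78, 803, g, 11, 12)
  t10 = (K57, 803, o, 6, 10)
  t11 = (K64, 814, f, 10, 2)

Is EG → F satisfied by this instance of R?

(E=817, G=6): rows 1, 6 → F = o, o ✓
(E=817, G=11): row 2 → F = e ✓
(E=812, G=3): rows 3, 8 → F takes values {n, g} — violation
(E=814, G=10): rows 4, 7, 11 → F takes values {g, f} — violation
(E=817, G=10): row 5 → F = e ✓
(E=803, G=11): row 9 → F = g ✓
(E=803, G=6): row 10 → F = o ✓
Two rows agree on EG but differ on F, so EG → F does not hold.

No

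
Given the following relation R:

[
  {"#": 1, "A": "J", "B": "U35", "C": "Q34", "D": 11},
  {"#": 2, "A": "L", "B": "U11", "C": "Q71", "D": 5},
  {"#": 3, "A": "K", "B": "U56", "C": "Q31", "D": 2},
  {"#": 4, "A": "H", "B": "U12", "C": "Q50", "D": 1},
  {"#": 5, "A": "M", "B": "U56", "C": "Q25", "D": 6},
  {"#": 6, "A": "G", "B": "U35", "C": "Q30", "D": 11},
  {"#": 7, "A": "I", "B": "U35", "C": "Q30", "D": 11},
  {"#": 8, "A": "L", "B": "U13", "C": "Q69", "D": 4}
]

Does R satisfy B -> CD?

No

B=U35: rows 1, 6, 7 → {C,D} takes values {(Q34, 11), (Q30, 11)} — violation
B=U11: row 2 → {C,D} = (Q71, 5) ✓
B=U56: rows 3, 5 → {C,D} takes values {(Q31, 2), (Q25, 6)} — violation
B=U12: row 4 → {C,D} = (Q50, 1) ✓
B=U13: row 8 → {C,D} = (Q69, 4) ✓
Two rows agree on B but differ on CD, so B -> CD does not hold.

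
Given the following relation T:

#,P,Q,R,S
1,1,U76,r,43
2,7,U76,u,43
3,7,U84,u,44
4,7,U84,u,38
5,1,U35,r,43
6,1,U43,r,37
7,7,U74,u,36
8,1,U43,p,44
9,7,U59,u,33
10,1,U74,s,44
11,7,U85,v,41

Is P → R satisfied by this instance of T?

No

P=1: rows 1, 5, 6, 8, 10 → R takes values {r, p, s} — violation
P=7: rows 2, 3, 4, 7, 9, 11 → R takes values {u, v} — violation
Two rows agree on P but differ on R, so P → R does not hold.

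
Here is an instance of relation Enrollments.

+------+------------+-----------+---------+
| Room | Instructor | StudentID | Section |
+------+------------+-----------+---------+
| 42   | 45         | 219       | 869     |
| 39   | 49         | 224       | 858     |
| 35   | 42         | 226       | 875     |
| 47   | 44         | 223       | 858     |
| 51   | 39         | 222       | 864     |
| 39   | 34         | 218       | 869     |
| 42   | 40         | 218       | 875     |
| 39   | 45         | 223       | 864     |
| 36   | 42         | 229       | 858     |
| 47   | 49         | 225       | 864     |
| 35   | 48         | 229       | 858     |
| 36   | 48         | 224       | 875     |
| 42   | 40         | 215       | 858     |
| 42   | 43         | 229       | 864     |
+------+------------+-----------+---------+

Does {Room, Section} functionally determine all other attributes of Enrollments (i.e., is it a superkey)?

All 14 rows have distinct {Room, Section} values, so {Room, Section} → (all attributes) holds and {Room, Section} is a superkey.

Yes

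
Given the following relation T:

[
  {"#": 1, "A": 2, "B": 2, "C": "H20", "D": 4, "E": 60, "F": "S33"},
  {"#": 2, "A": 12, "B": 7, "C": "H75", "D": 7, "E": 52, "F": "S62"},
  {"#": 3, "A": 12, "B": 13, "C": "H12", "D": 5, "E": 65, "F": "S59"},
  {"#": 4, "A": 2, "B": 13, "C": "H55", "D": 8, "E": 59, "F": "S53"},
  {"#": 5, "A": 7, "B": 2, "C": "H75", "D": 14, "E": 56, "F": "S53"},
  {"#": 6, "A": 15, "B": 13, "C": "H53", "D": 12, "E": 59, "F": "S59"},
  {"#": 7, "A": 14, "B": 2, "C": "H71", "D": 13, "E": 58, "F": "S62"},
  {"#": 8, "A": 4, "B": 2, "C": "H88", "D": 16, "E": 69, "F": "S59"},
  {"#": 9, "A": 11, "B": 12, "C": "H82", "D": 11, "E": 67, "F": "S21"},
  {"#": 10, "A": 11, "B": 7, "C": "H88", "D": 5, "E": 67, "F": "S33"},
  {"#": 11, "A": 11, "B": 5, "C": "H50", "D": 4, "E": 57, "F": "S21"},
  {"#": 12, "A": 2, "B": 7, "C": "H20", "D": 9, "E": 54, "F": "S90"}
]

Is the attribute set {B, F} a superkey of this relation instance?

Rows 3 and 6 have the same {B, F} value (B=13, F=S59) but are distinct tuples, so {B, F} does not determine every attribute — not a superkey.

No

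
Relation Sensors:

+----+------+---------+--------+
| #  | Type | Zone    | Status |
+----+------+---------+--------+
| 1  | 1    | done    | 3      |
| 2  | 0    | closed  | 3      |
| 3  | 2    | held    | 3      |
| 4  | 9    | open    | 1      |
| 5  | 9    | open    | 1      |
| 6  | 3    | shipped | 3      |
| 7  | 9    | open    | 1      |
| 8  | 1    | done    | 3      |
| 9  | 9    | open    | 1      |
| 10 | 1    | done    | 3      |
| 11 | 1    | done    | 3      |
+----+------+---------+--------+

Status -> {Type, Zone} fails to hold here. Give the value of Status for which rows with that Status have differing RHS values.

Status=3: rows 1, 2, 3, 6, 8, 10, 11 → {Type,Zone} takes values {(1, done), (0, closed), (2, held), (3, shipped)} — violation
Status=1: rows 4, 5, 7, 9 → {Type,Zone} = (9, open), (9, open), (9, open), (9, open) ✓
The only Status value with inconsistent RHS is Status=3.

3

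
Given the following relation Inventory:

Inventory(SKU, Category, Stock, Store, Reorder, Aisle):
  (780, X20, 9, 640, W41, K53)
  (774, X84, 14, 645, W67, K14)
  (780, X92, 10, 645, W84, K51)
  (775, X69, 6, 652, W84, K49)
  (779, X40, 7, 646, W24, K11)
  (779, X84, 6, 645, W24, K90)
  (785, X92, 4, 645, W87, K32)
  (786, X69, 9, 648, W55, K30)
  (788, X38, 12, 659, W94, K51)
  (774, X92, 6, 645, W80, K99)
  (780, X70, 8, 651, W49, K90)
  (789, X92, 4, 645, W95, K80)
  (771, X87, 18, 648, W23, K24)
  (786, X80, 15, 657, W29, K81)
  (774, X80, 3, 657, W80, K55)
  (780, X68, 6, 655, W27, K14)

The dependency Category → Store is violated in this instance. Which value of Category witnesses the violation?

Category=X20: 1 row → Store = 640 ✓
Category=X84: 2 rows → Store = 645, 645 ✓
Category=X92: 4 rows → Store = 645, 645, 645, 645 ✓
Category=X69: 2 rows → Store takes values {652, 648} — violation
Category=X40: 1 row → Store = 646 ✓
Category=X38: 1 row → Store = 659 ✓
Category=X70: 1 row → Store = 651 ✓
Category=X87: 1 row → Store = 648 ✓
Category=X80: 2 rows → Store = 657, 657 ✓
Category=X68: 1 row → Store = 655 ✓
The only Category value with inconsistent Store is Category=X69.

X69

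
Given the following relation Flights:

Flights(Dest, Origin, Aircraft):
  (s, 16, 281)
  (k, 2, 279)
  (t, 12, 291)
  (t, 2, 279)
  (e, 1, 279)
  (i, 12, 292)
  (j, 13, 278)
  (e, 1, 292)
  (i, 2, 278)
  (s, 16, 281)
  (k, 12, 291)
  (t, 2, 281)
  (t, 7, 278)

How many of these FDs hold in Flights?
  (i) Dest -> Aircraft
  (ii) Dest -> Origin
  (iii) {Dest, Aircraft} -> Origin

(i) Dest -> Aircraft: Dest=k: 2 rows → Aircraft takes values {279, 291} — violation; Dest=t: 4 rows → Aircraft takes values {291, 279, 281, 278} — violation; Dest=e: 2 rows → Aircraft takes values {279, 292} — violation; Dest=i: 2 rows → Aircraft takes values {292, 278} — violation — fails.
(ii) Dest -> Origin: Dest=k: 2 rows → Origin takes values {2, 12} — violation; Dest=t: 4 rows → Origin takes values {12, 2, 7} — violation; Dest=i: 2 rows → Origin takes values {12, 2} — violation — fails.
(iii) {Dest, Aircraft} -> Origin: every LHS value maps to a single RHS value — holds.
1 of the 3 dependencies holds.

1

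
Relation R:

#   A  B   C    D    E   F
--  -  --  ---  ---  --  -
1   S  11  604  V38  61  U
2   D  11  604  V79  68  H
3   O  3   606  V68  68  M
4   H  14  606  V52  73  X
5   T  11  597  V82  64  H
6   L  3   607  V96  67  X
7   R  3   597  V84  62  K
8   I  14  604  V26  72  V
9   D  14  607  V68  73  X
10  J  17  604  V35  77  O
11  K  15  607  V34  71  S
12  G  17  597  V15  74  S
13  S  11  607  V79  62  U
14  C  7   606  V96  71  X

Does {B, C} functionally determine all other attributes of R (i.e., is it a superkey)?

No

Rows 1 and 2 have the same {B, C} value (B=11, C=604) but are distinct tuples, so {B, C} does not determine every attribute — not a superkey.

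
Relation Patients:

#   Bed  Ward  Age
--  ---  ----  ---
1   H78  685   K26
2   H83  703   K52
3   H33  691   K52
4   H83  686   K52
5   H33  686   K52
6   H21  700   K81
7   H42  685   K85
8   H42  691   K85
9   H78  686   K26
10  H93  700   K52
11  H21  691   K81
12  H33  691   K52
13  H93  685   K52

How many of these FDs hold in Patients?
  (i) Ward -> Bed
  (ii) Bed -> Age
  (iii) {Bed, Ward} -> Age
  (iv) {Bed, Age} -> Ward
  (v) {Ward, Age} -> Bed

2

(i) Ward -> Bed: Ward=685: rows 1, 7, 13 → Bed takes values {H78, H42, H93} — violation; Ward=691: rows 3, 8, 11, 12 → Bed takes values {H33, H42, H21} — violation; Ward=686: rows 4, 5, 9 → Bed takes values {H83, H33, H78} — violation; Ward=700: rows 6, 10 → Bed takes values {H21, H93} — violation — fails.
(ii) Bed -> Age: every LHS value maps to a single RHS value — holds.
(iii) {Bed, Ward} -> Age: every LHS value maps to a single RHS value — holds.
(iv) {Bed, Age} -> Ward: (Bed=H78, Age=K26): rows 1, 9 → Ward takes values {685, 686} — violation; (Bed=H83, Age=K52): rows 2, 4 → Ward takes values {703, 686} — violation; (Bed=H33, Age=K52): rows 3, 5, 12 → Ward takes values {691, 686} — violation; (Bed=H21, Age=K81): rows 6, 11 → Ward takes values {700, 691} — violation; (Bed=H42, Age=K85): rows 7, 8 → Ward takes values {685, 691} — violation; (Bed=H93, Age=K52): rows 10, 13 → Ward takes values {700, 685} — violation — fails.
(v) {Ward, Age} -> Bed: (Ward=686, Age=K52): rows 4, 5 → Bed takes values {H83, H33} — violation — fails.
2 of the 5 dependencies hold.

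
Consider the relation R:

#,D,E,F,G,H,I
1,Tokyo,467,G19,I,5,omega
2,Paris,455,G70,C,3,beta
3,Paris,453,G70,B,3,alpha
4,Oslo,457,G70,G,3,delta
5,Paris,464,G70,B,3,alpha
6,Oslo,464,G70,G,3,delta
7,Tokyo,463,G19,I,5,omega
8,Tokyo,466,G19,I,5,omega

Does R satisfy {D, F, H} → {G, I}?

(D=Tokyo, F=G19, H=5): rows 1, 7, 8 → {G,I} = (I, omega), (I, omega), (I, omega) ✓
(D=Paris, F=G70, H=3): rows 2, 3, 5 → {G,I} takes values {(C, beta), (B, alpha)} — violation
(D=Oslo, F=G70, H=3): rows 4, 6 → {G,I} = (G, delta), (G, delta) ✓
Two rows agree on {D, F, H} but differ on {G, I}, so {D, F, H} → {G, I} does not hold.

No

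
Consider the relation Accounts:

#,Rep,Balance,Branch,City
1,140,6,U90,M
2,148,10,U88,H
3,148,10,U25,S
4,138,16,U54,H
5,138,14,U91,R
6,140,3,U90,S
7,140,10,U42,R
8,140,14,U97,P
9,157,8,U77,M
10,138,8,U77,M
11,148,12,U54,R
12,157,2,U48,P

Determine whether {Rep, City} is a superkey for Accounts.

Yes

All 12 rows have distinct {Rep, City} values, so {Rep, City} → (all attributes) holds and {Rep, City} is a superkey.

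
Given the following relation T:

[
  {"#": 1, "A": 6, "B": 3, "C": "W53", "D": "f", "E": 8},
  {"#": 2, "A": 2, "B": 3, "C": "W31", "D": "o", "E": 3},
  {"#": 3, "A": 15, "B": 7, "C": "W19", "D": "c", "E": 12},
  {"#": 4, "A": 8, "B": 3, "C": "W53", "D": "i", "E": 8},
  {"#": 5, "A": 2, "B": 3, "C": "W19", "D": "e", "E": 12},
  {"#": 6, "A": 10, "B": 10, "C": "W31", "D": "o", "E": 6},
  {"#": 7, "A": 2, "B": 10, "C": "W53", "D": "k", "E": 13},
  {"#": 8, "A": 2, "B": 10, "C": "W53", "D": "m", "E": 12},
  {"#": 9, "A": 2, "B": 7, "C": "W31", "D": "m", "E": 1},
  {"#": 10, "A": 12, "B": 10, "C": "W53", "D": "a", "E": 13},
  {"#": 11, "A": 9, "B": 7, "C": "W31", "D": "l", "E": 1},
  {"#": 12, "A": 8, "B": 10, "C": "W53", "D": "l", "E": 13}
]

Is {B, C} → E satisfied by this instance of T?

No

(B=3, C=W53): rows 1, 4 → E = 8, 8 ✓
(B=3, C=W31): row 2 → E = 3 ✓
(B=7, C=W19): row 3 → E = 12 ✓
(B=3, C=W19): row 5 → E = 12 ✓
(B=10, C=W31): row 6 → E = 6 ✓
(B=10, C=W53): rows 7, 8, 10, 12 → E takes values {13, 12} — violation
(B=7, C=W31): rows 9, 11 → E = 1, 1 ✓
Two rows agree on {B, C} but differ on E, so {B, C} → E does not hold.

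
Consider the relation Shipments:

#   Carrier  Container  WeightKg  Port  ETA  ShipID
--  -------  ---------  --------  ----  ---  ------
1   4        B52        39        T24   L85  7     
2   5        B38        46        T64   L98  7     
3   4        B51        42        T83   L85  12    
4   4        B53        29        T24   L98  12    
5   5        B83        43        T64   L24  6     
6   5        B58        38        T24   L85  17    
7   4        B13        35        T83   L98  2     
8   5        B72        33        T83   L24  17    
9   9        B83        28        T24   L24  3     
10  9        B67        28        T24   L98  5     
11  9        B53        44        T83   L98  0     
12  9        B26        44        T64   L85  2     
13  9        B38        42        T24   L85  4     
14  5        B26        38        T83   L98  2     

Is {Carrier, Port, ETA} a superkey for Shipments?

Yes

All 14 rows have distinct {Carrier, Port, ETA} values, so {Carrier, Port, ETA} → (all attributes) holds and {Carrier, Port, ETA} is a superkey.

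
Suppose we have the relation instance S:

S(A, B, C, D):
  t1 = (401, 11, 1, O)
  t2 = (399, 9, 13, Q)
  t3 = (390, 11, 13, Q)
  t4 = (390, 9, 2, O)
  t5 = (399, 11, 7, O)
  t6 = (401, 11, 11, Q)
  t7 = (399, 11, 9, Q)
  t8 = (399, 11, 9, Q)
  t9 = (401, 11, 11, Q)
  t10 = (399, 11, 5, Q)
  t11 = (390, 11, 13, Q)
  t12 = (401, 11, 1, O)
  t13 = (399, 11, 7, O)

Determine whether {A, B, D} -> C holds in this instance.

(A=401, B=11, D=O): rows 1, 12 → C = 1, 1 ✓
(A=399, B=9, D=Q): row 2 → C = 13 ✓
(A=390, B=11, D=Q): rows 3, 11 → C = 13, 13 ✓
(A=390, B=9, D=O): row 4 → C = 2 ✓
(A=399, B=11, D=O): rows 5, 13 → C = 7, 7 ✓
(A=401, B=11, D=Q): rows 6, 9 → C = 11, 11 ✓
(A=399, B=11, D=Q): rows 7, 8, 10 → C takes values {9, 5} — violation
Two rows agree on {A, B, D} but differ on C, so {A, B, D} -> C does not hold.

No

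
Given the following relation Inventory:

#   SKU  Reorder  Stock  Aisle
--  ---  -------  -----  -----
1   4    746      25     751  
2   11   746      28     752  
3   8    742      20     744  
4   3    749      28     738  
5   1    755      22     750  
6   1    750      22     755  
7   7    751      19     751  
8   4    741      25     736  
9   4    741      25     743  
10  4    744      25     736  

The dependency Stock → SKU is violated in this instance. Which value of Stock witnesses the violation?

28

Stock=25: rows 1, 8, 9, 10 → SKU = 4, 4, 4, 4 ✓
Stock=28: rows 2, 4 → SKU takes values {11, 3} — violation
Stock=20: row 3 → SKU = 8 ✓
Stock=22: rows 5, 6 → SKU = 1, 1 ✓
Stock=19: row 7 → SKU = 7 ✓
The only Stock value with inconsistent SKU is Stock=28.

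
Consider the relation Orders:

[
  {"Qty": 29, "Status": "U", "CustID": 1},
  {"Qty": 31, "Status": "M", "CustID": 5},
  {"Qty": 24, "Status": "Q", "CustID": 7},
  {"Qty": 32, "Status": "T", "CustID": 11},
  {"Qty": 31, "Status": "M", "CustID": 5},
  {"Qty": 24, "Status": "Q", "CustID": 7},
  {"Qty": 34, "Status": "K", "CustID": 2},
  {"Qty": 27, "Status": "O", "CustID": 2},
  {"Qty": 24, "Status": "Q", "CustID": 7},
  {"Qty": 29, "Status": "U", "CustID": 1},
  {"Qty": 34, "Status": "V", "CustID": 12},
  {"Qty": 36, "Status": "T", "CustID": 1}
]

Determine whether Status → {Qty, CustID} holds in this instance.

Status=U: 2 rows → {Qty,CustID} = (29, 1), (29, 1) ✓
Status=M: 2 rows → {Qty,CustID} = (31, 5), (31, 5) ✓
Status=Q: 3 rows → {Qty,CustID} = (24, 7), (24, 7), (24, 7) ✓
Status=T: 2 rows → {Qty,CustID} takes values {(32, 11), (36, 1)} — violation
Status=K: 1 row → {Qty,CustID} = (34, 2) ✓
Status=O: 1 row → {Qty,CustID} = (27, 2) ✓
Status=V: 1 row → {Qty,CustID} = (34, 12) ✓
Two rows agree on Status but differ on {Qty, CustID}, so Status → {Qty, CustID} does not hold.

No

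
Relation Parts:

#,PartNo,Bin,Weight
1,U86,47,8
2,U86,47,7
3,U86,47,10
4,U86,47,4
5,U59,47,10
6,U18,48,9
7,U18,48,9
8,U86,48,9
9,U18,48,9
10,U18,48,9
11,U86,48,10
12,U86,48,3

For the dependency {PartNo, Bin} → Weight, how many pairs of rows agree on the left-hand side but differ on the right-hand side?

(PartNo=U86, Bin=47): violating pairs (1,2), (1,3), (1,4), (2,3), (2,4), (3,4) — 6 pairs.
(PartNo=U18, Bin=48): all 4 rows agree on Weight — 0 pairs.
(PartNo=U86, Bin=48): violating pairs (8,11), (8,12), (11,12) — 3 pairs.

9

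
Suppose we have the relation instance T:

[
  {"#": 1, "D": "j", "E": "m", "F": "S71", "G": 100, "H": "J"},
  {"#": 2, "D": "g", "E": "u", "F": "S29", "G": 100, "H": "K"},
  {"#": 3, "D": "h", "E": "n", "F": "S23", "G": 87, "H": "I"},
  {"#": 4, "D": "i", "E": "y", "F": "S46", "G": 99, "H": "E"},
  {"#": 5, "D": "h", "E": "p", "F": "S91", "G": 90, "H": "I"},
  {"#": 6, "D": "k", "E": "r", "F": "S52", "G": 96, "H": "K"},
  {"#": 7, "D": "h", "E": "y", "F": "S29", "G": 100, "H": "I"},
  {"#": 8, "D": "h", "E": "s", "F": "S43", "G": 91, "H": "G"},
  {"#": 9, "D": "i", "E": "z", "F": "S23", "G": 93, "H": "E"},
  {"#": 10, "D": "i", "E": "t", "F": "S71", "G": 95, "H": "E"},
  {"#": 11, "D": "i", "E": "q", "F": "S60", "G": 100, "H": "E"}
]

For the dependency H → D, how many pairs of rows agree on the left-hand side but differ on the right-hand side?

H=K: violating pairs (2,6) — 1 pair.
H=I: all 3 rows agree on D — 0 pairs.
H=E: all 4 rows agree on D — 0 pairs.

1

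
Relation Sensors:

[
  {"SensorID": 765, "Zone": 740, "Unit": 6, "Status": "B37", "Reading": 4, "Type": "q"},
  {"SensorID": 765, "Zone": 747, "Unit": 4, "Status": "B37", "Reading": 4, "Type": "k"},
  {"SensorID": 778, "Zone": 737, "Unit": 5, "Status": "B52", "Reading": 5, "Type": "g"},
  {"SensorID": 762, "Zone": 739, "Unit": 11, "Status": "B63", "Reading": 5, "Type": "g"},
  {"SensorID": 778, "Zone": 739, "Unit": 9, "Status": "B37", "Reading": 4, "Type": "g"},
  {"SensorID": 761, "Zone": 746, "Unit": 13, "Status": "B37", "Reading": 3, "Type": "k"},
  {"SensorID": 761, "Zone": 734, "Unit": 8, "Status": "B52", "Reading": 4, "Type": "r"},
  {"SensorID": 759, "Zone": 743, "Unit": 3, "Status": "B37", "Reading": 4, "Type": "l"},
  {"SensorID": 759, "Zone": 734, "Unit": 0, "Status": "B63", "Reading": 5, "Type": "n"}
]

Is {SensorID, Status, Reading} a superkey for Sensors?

Two distinct rows share (SensorID=765, Status=B37, Reading=4), so {SensorID, Status, Reading} does not determine every attribute — not a superkey.

No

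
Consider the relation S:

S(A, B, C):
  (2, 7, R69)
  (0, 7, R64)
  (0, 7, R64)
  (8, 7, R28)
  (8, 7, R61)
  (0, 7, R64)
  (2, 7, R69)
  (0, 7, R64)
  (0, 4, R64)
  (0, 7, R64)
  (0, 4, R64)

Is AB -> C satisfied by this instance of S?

(A=2, B=7): 2 rows → C = R69, R69 ✓
(A=0, B=7): 5 rows → C = R64, R64, R64, R64, R64 ✓
(A=8, B=7): 2 rows → C takes values {R28, R61} — violation
(A=0, B=4): 2 rows → C = R64, R64 ✓
Two rows agree on AB but differ on C, so AB -> C does not hold.

No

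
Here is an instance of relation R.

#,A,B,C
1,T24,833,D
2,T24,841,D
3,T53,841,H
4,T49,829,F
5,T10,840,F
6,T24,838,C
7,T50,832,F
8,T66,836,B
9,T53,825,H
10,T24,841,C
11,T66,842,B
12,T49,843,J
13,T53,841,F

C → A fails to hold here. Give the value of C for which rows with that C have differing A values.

F

C=D: rows 1, 2 → A = T24, T24 ✓
C=H: rows 3, 9 → A = T53, T53 ✓
C=F: rows 4, 5, 7, 13 → A takes values {T49, T10, T50, T53} — violation
C=C: rows 6, 10 → A = T24, T24 ✓
C=B: rows 8, 11 → A = T66, T66 ✓
C=J: row 12 → A = T49 ✓
The only C value with inconsistent A is C=F.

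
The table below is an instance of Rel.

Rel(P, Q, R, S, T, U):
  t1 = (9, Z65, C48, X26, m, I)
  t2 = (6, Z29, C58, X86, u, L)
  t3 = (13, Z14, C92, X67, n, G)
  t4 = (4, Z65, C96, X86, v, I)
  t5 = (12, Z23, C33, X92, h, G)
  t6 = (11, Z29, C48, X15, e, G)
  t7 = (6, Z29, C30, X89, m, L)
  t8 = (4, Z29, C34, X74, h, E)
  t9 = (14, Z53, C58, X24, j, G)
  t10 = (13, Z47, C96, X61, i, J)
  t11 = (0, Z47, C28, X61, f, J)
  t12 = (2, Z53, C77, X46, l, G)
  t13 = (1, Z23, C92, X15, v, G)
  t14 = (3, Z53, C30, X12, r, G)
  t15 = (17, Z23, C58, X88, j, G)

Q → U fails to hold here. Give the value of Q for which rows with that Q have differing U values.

Q=Z65: rows 1, 4 → U = I, I ✓
Q=Z29: rows 2, 6, 7, 8 → U takes values {L, G, E} — violation
Q=Z14: row 3 → U = G ✓
Q=Z23: rows 5, 13, 15 → U = G, G, G ✓
Q=Z53: rows 9, 12, 14 → U = G, G, G ✓
Q=Z47: rows 10, 11 → U = J, J ✓
The only Q value with inconsistent U is Q=Z29.

Z29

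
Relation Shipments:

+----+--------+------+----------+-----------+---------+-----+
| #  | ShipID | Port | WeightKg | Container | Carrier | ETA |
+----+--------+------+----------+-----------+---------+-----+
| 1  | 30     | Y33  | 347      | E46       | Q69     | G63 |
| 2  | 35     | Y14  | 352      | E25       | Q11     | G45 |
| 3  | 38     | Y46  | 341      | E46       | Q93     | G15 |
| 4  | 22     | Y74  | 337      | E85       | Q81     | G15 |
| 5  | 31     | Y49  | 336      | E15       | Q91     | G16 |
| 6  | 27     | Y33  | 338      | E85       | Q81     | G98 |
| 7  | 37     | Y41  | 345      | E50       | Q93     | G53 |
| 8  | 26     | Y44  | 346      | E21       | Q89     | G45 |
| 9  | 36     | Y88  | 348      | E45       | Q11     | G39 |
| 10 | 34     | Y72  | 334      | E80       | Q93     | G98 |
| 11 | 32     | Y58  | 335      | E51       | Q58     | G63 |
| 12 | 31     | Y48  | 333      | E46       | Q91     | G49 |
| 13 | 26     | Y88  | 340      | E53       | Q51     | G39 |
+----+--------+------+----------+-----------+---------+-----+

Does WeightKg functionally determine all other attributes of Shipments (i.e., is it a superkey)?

Yes

All 13 rows have distinct WeightKg values, so WeightKg → (all attributes) holds and WeightKg is a superkey.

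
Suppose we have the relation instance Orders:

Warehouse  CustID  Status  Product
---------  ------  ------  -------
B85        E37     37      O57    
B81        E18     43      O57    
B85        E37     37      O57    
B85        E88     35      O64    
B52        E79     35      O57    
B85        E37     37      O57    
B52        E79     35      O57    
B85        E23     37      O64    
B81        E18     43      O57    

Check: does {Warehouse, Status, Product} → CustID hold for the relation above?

(Warehouse=B85, Status=37, Product=O57): 3 rows → CustID = E37, E37, E37 ✓
(Warehouse=B81, Status=43, Product=O57): 2 rows → CustID = E18, E18 ✓
(Warehouse=B85, Status=35, Product=O64): 1 row → CustID = E88 ✓
(Warehouse=B52, Status=35, Product=O57): 2 rows → CustID = E79, E79 ✓
(Warehouse=B85, Status=37, Product=O64): 1 row → CustID = E23 ✓
Every {Warehouse, Status, Product} value is associated with a single CustID value, so {Warehouse, Status, Product} → CustID holds.

Yes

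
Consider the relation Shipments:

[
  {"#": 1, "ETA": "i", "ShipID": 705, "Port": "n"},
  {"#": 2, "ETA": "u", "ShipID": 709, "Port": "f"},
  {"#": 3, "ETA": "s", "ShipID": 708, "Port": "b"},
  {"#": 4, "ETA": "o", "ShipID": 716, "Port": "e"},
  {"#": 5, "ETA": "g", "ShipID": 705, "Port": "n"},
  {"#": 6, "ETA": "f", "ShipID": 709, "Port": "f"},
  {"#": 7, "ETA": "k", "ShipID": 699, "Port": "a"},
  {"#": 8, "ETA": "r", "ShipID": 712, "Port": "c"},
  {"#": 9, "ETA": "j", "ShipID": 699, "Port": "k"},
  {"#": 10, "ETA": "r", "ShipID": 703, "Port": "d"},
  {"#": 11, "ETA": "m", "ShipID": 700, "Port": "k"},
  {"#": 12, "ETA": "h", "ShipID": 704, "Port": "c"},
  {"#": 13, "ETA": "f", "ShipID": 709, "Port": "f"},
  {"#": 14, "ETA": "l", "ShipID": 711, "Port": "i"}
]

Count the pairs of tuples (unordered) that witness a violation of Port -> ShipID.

Port=n: all 2 rows agree on ShipID — 0 pairs.
Port=f: all 3 rows agree on ShipID — 0 pairs.
Port=c: violating pairs (8,12) — 1 pair.
Port=k: violating pairs (9,11) — 1 pair.

2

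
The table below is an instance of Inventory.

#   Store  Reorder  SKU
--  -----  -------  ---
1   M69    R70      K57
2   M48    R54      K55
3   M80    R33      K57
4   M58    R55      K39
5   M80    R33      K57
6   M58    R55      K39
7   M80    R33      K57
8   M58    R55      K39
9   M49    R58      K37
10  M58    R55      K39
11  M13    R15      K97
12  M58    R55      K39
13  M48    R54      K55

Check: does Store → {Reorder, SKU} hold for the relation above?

Store=M69: row 1 → {Reorder,SKU} = (R70, K57) ✓
Store=M48: rows 2, 13 → {Reorder,SKU} = (R54, K55), (R54, K55) ✓
Store=M80: rows 3, 5, 7 → {Reorder,SKU} = (R33, K57), (R33, K57), (R33, K57) ✓
Store=M58: rows 4, 6, 8, 10, 12 → {Reorder,SKU} = (R55, K39), (R55, K39), (R55, K39), (R55, K39), (R55, K39) ✓
Store=M49: row 9 → {Reorder,SKU} = (R58, K37) ✓
Store=M13: row 11 → {Reorder,SKU} = (R15, K97) ✓
Every Store value is associated with a single {Reorder, SKU} value, so Store → {Reorder, SKU} holds.

Yes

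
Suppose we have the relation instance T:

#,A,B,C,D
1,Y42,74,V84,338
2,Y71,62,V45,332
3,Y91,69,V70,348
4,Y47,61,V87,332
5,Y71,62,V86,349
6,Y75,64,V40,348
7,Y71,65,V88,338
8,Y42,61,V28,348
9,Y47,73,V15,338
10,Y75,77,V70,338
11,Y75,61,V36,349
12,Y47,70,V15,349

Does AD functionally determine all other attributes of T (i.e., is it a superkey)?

Yes

All 12 rows have distinct AD values, so AD → (all attributes) holds and AD is a superkey.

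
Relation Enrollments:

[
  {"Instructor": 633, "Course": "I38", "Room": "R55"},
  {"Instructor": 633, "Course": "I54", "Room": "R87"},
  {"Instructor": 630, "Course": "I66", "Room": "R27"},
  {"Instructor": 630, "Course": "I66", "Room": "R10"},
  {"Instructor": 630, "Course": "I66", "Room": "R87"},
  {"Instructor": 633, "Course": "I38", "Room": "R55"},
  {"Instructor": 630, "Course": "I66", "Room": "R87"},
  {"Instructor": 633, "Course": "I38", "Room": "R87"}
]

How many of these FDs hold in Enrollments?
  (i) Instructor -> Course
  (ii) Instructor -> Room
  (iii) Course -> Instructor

(i) Instructor -> Course: Instructor=633: 4 rows → Course takes values {I38, I54} — violation — fails.
(ii) Instructor -> Room: Instructor=633: 4 rows → Room takes values {R55, R87} — violation; Instructor=630: 4 rows → Room takes values {R27, R10, R87} — violation — fails.
(iii) Course -> Instructor: every LHS value maps to a single RHS value — holds.
1 of the 3 dependencies holds.

1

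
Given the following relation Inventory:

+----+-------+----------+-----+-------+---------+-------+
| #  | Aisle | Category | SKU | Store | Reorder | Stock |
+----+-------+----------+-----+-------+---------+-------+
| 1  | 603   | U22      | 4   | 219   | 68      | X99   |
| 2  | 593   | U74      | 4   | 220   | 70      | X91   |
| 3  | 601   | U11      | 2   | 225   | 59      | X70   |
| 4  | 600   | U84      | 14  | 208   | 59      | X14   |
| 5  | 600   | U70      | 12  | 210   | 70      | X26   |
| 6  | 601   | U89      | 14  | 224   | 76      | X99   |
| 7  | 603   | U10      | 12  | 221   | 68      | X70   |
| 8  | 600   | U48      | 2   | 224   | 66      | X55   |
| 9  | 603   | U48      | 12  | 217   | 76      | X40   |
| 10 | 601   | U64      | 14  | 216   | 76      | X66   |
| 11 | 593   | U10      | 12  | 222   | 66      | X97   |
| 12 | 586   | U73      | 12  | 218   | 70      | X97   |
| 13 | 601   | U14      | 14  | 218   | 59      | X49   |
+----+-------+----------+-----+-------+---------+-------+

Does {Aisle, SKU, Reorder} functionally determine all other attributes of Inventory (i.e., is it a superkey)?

Rows 6 and 10 have the same {Aisle, SKU, Reorder} value (Aisle=601, SKU=14, Reorder=76) but are distinct tuples, so {Aisle, SKU, Reorder} does not determine every attribute — not a superkey.

No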